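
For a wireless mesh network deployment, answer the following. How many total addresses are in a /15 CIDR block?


Given: CIDR prefix /15
Host bits = 32 - 15 = 17
Total addresses = 2^17 = 131072

131072


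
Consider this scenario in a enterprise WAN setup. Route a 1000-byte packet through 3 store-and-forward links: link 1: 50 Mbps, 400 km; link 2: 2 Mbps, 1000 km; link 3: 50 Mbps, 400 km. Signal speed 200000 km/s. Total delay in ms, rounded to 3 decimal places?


Packet = 1000 bytes = 8000 bits. Store-and-forward: sum (t_trans + t_prop) per link.
Link 1: t_trans = 8000/(50*10^6) s = 0.1600 ms; t_prop = 400/200000 s = 2.0000 ms; subtotal = 2.1600 ms
Link 2: t_trans = 8000/(2*10^6) s = 4.0000 ms; t_prop = 1000/200000 s = 5.0000 ms; subtotal = 9.0000 ms
Link 3: t_trans = 8000/(50*10^6) s = 0.1600 ms; t_prop = 400/200000 s = 2.0000 ms; subtotal = 2.1600 ms
End-to-end = 2.1600 + 9.0000 + 2.1600 = 13.3200 ms -> 13.320 ms (3 dp)

13.320


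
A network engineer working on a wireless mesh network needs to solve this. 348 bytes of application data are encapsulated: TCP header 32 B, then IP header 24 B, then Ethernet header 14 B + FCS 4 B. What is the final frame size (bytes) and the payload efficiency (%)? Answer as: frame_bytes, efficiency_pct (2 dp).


TCP segment = 348 + 32 = 380 B
IP packet = 380 + 24 = 404 B
Ethernet frame = 404 + 14 + 4 = 422 B
Efficiency = app / frame = 348 / 422 = 0.824645 = 82.4645% -> 82.46% (2 dp)

422, 82.46


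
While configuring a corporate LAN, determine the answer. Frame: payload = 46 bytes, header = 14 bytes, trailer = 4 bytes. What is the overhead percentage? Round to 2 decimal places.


Given: payload = 46 B, header = 14 B, trailer = 4 B
Overhead bytes = header + trailer = 14 + 4 = 18
Total frame = payload + overhead = 46 + 18 = 64
Overhead % = 18 / 64 * 100 = 28.1250% -> 28.13% (2 dp)

28.13


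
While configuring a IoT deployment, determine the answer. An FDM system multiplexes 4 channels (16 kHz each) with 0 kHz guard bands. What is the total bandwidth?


Given: 4 channels, 16 kHz each, guard = 0 kHz
Channel bandwidth = 4 * 16 = 64 kHz
Guard bands = 3 gaps * 0 kHz = 0 kHz
Total = 64 + 0 = 64 kHz

64


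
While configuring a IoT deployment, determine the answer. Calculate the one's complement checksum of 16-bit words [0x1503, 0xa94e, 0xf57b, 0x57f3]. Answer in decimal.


Given words: [0x1503, 0xa94e, 0xf57b, 0x57f3]
Step 1: Sum all words
Raw sum = 5379 + 43342 + 62843 + 22515 = 134079
Step 2: Fold carry: (3007 + 2) = 3009
One's complement = ~3009 & 0xFFFF = 62526

62526


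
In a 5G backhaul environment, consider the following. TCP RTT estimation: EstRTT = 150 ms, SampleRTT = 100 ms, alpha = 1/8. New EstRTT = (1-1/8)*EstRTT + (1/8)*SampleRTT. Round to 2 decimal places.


Given: EstRTT = 150 ms, SampleRTT = 100 ms, alpha = 1/8
New EstRTT = (1 - alpha) * EstRTT + alpha * SampleRTT
(7/8) * 150 = 131.25
(1/8) * 100 = 12.5
New EstRTT = 131.25 + 12.5 = 143.75 ms -> 143.75 ms (2 dp)

143.75


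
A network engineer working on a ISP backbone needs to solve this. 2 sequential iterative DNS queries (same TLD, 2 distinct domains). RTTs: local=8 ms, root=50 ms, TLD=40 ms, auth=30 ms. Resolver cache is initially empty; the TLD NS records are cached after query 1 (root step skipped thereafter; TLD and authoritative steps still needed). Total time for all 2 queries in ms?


Lookup 1 (cold cache): local + root + TLD + auth = 8 + 50 + 40 + 30 = 128 ms
Lookups 2..2 (TLD NS cached -> skip root; new domain -> still ask TLD and auth): local + TLD + auth = 8 + 40 + 30 = 78 ms each
Remaining 1 lookups: 1 * 78 = 78 ms
Total = 128 + 78 = 206 ms

206


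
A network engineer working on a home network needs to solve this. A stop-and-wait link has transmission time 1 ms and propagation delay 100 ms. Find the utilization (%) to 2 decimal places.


Given: Ttrans = 1 ms, Tprop = 100 ms
RTT = 2 * Tprop = 2 * 100 = 200 ms
U = Ttrans / (Ttrans + RTT)
U = 1 / (1 + 200)
U = 1 / 201 = 0.004975
U% = 0.50%

0.50


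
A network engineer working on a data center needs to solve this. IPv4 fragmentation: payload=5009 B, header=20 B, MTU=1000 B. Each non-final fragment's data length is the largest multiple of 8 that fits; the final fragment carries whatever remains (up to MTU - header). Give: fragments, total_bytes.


Max data per non-final fragment = floor((MTU - header)/8)*8 = floor((1000 - 20)/8)*8 = floor(980/8)*8 = 976 B
Final fragment needs no 8-byte alignment: it can carry up to MTU - header = 980 B
Non-final fragments needed = ceil((payload - 980) / 976) = ceil(4029/976) = ceil(4.1281) = 5
Number of fragments = 5 + 1 = 6
Fragment sizes (data): 5 * 976 B + 129 B (last, 129 <= 980 OK)
Total bytes sent = payload + n_frags * header = 5009 + 6*20 = 5009 + 120 = 5129 B

6, 5129


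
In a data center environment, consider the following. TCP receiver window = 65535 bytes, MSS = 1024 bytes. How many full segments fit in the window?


Given: RWND = 65535 bytes, MSS = 1024 bytes
Full segments = floor(RWND / MSS)
Full segments = floor(65535 / 1024)
Full segments = floor(63.999) = 63

63


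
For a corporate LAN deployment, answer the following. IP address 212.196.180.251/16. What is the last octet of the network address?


Given: IP = 212.196.180.251, prefix = /16
Subnet mask = 255.255.0.0
Last octet of IP: 251
Last octet of mask: 0
Network last octet = 251 AND 0 = 0

0


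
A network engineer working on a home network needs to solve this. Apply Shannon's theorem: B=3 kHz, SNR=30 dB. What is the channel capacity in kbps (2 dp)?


Given: B = 3 kHz, SNR = 30 dB
SNR linear = 10^(30/10) = 1000
1 + SNR = 1001
log2(1001) = 9.9672262588
C = 3 * 1000 * 9.9672262588 = 29901.6788 bps
C = 29.901679 kbps -> 29.90 kbps (2 dp)

29.90


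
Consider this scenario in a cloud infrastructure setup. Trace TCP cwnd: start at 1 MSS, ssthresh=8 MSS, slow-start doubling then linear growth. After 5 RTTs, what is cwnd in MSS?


RTT 0: cwnd = 1 MSS (initial)
RTT 1: cwnd = 2 MSS (slow start, doubled)
RTT 2: cwnd = 4 MSS (slow start, doubled)
RTT 3: cwnd = 8 MSS (slow start, doubled)
RTT 4: cwnd = 9 MSS (congestion avoidance, +1)
RTT 5: cwnd = 10 MSS (congestion avoidance, +1)

10


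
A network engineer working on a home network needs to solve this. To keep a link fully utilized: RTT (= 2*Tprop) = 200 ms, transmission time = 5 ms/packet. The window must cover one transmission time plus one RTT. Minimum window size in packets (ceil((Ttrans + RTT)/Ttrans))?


Given: Ttrans = 5 ms, RTT = 200 ms (= 2 * Tprop, Tprop = 100 ms)
Time until first ACK returns = Ttrans + RTT = 5 + 200 = 205 ms
Need W * Ttrans >= Ttrans + RTT  ->  W >= (Ttrans + RTT) / Ttrans
(Ttrans + RTT) / Ttrans = 205 / 5 = 41
W_min = ceil(41) = 41

41


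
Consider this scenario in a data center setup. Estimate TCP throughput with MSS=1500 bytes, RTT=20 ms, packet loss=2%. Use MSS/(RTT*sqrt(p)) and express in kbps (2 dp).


Given: MSS = 1500 bytes, RTT = 20 ms, loss = 2%
RTT in seconds = 20 / 1000 = 0.02
Loss rate = 2% = 0.02
sqrt(loss) = sqrt(0.02) = 0.141421356237
Throughput (bytes/s) = 1500 / (0.02 * 0.141421356237) = 530330.0859
Throughput (kbps) = 530330.0859 * 8 / 1000 = 4242.640687 -> 4242.64 kbps (2 dp)

4242.64


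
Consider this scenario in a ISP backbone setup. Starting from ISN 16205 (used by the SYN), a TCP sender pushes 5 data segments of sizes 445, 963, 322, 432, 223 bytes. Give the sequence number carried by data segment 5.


The SYN occupies sequence number ISN = 16205, so the first data byte is ISN + 1 = 16206.
SEQ of data segment i = (ISN + 1) + sum of payload sizes of segments 1..i-1.
Segment 1: SEQ = 16206, payload = 445 bytes
Segment 2: SEQ = 16651, payload = 963 bytes
Segment 3: SEQ = 17614, payload = 322 bytes
Segment 4: SEQ = 17936, payload = 432 bytes
Segment 5: SEQ = 18368, payload = 223 bytes
SEQ of segment 5 = 16206 + 445 + 963 + 322 + 432 = 18368

18368


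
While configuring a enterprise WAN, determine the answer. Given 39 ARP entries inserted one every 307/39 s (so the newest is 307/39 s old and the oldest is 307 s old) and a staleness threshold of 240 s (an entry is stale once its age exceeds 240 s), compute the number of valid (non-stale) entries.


Ages are k * 307/39 s for k = 1..39 (spacing = 7.8718 s).
Entry k is valid iff k * 307/39 <= 240 iff k <= 39 * 240 / 307 = 30.4886
n_valid = floor(30.4886) = 30
(n_stale = 39 - 30 = 9)

30


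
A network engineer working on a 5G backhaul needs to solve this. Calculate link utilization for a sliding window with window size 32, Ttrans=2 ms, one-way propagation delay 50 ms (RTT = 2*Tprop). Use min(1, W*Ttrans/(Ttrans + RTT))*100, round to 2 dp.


Given: W = 32, Ttrans = 2 ms, RTT = 100 ms (= 2 * Tprop, Tprop = 50 ms)
Cycle time = Ttrans + RTT = 2 + 100 = 102 ms (first packet sent until its ACK returns)
W * Ttrans = 32 * 2 = 64 ms of sending per cycle
W * Ttrans / (Ttrans + RTT) = 64 / 102 = 0.627451
U = min(1, 0.627451) = 0.627451
U% = 62.75%

62.75


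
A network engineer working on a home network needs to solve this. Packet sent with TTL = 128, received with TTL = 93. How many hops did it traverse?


Given: initial TTL = 128, received TTL = 93
Hops = initial TTL - received TTL
Hops = 128 - 93 = 35

35


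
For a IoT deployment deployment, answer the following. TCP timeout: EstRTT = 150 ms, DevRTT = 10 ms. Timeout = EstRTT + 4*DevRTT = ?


Given: EstRTT = 150 ms, DevRTT = 10 ms
Timeout = EstRTT + 4 * DevRTT
4 * DevRTT = 4 * 10 = 40
Timeout = 150 + 40 = 190 ms

190


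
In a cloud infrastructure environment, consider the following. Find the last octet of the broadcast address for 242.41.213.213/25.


Given: IP = 242.41.213.213, prefix = /25
Host bits = 32 - 25 = 7
Network last octet = 213 AND mask = 128
Host part size = 2^7 - 1 = 127
Broadcast last octet = 128 OR 127 = 255

255


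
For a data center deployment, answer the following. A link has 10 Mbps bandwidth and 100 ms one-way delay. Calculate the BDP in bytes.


Given: bandwidth = 10 Mbps, delay = 100 ms
BDP in bits = 10 * 10^6 * 100 / 1000
BDP in bits = 1000000
BDP in bytes = 1000000 / 8 = 125000

125000


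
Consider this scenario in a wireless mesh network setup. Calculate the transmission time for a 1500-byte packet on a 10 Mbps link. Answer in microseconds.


Given: packet = 1500 bytes, bandwidth = 10 Mbps
Packet in bits = 1500 * 8 = 12000 bits
Bandwidth = 10 * 10^6 = 10000000 bps
Time = 12000 / 10000000 seconds
Time in us = 12000 * 10^6 / 10000000 = 1200

1200


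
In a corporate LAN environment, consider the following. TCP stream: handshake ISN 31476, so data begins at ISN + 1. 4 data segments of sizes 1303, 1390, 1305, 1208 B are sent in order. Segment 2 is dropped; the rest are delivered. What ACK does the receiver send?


SYN uses sequence number 31476; first data byte = ISN + 1 = 31477.
Segment 1: SEQ = 31477, len = 1303 B, covers [31477, 32779]
Segment 2: SEQ = 32780, len = 1390 B, covers [32780, 34169] [LOST]
Segment 3: SEQ = 34170, len = 1305 B, covers [34170, 35474]
Segment 4: SEQ = 35475, len = 1208 B, covers [35475, 36682]
In-order data received: bytes [31477, 32779] (segments 1..1).
Segment 2 missing -> gap begins at byte 32780; later segments buffered out of order.
Cumulative ACK = next expected in-order byte = 31477 + 1303 = 32780

32780


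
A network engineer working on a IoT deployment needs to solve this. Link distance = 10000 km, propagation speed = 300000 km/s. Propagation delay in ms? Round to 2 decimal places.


Given: distance = 10000 km, speed = 300000 km/s
Delay = distance / speed = 10000 / 300000 seconds
Delay in ms = 10000 * 1000 / 300000
Delay = 33.3333 ms
Rounded to 2 dp = 33.33 ms

33.33


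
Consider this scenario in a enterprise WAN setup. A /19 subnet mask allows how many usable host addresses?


Given: subnet mask /19
Host bits = 32 - 19 = 13
Total addresses = 2^13 = 8192
Usable hosts = 8192 - 2 (network + broadcast) = 8190

8190


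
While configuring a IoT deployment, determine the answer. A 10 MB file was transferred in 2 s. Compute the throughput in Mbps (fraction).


Given: file = 10 MB, time = 2 s
File in Mb = 10 * 8 = 80 Mb
Throughput = 80 / 2 Mbps
Throughput = 40 Mbps

40


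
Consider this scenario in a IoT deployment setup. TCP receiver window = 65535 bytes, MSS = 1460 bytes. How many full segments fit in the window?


Given: RWND = 65535 bytes, MSS = 1460 bytes
Full segments = floor(RWND / MSS)
Full segments = floor(65535 / 1460)
Full segments = floor(44.887) = 44

44


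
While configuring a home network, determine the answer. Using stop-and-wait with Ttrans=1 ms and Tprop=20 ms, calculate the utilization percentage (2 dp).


Given: Ttrans = 1 ms, Tprop = 20 ms
RTT = 2 * Tprop = 2 * 20 = 40 ms
U = Ttrans / (Ttrans + RTT)
U = 1 / (1 + 40)
U = 1 / 41 = 0.02439
U% = 2.44%

2.44


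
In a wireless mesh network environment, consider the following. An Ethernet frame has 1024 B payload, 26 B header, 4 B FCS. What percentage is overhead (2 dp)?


Given: payload = 1024 B, header = 26 B, trailer = 4 B
Overhead bytes = header + trailer = 26 + 4 = 30
Total frame = payload + overhead = 1024 + 30 = 1054
Overhead % = 30 / 1054 * 100 = 2.8463% -> 2.85% (2 dp)

2.85


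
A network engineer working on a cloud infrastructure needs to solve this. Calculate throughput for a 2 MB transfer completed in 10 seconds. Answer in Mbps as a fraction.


Given: file = 2 MB, time = 10 s
File in Mb = 2 * 8 = 16 Mb
Throughput = 16 / 10 Mbps
Throughput = 8/5 Mbps

8/5


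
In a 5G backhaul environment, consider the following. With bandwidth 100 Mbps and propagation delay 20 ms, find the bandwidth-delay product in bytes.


Given: bandwidth = 100 Mbps, delay = 20 ms
BDP in bits = 100 * 10^6 * 20 / 1000
BDP in bits = 2000000
BDP in bytes = 2000000 / 8 = 250000

250000


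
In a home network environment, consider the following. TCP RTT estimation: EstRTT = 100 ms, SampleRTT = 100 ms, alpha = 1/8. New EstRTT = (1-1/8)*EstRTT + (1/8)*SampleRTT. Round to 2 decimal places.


Given: EstRTT = 100 ms, SampleRTT = 100 ms, alpha = 1/8
New EstRTT = (1 - alpha) * EstRTT + alpha * SampleRTT
(7/8) * 100 = 87.5
(1/8) * 100 = 12.5
New EstRTT = 87.5 + 12.5 = 100 ms -> 100.00 ms (2 dp)

100.00


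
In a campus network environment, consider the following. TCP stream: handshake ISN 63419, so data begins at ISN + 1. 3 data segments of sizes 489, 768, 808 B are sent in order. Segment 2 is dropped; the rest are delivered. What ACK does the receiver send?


SYN uses sequence number 63419; first data byte = ISN + 1 = 63420.
Segment 1: SEQ = 63420, len = 489 B, covers [63420, 63908]
Segment 2: SEQ = 63909, len = 768 B, covers [63909, 64676] [LOST]
Segment 3: SEQ = 64677, len = 808 B, covers [64677, 65484]
In-order data received: bytes [63420, 63908] (segments 1..1).
Segment 2 missing -> gap begins at byte 63909; later segments buffered out of order.
Cumulative ACK = next expected in-order byte = 63420 + 489 = 63909

63909


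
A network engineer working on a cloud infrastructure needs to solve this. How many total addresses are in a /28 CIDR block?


Given: CIDR prefix /28
Host bits = 32 - 28 = 4
Total addresses = 2^4 = 16

16


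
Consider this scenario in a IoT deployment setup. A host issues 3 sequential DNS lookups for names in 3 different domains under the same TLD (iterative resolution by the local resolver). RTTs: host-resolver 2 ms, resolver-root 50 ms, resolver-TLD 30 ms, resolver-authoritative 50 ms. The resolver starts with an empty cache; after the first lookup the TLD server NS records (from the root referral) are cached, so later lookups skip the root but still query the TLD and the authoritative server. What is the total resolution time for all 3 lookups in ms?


Lookup 1 (cold cache): local + root + TLD + auth = 2 + 50 + 30 + 50 = 132 ms
Lookups 2..3 (TLD NS cached -> skip root; new domain -> still ask TLD and auth): local + TLD + auth = 2 + 30 + 50 = 82 ms each
Remaining 2 lookups: 2 * 82 = 164 ms
Total = 132 + 164 = 296 ms

296


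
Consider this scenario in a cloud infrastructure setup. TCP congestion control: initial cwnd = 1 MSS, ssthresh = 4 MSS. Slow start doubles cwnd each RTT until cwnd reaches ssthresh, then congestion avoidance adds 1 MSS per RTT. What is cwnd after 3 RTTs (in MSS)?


RTT 0: cwnd = 1 MSS (initial)
RTT 1: cwnd = 2 MSS (slow start, doubled)
RTT 2: cwnd = 4 MSS (slow start, doubled)
RTT 3: cwnd = 5 MSS (congestion avoidance, +1)

5


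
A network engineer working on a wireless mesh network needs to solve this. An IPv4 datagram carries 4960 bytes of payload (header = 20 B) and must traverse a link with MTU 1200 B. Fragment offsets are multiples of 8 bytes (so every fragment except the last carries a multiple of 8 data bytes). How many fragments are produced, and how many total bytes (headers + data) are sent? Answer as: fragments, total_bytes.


Max data per non-final fragment = floor((MTU - header)/8)*8 = floor((1200 - 20)/8)*8 = floor(1180/8)*8 = 1176 B
Final fragment needs no 8-byte alignment: it can carry up to MTU - header = 1180 B
Non-final fragments needed = ceil((payload - 1180) / 1176) = ceil(3780/1176) = ceil(3.2143) = 4
Number of fragments = 4 + 1 = 5
Fragment sizes (data): 4 * 1176 B + 256 B (last, 256 <= 1180 OK)
Total bytes sent = payload + n_frags * header = 4960 + 5*20 = 4960 + 100 = 5060 B

5, 5060


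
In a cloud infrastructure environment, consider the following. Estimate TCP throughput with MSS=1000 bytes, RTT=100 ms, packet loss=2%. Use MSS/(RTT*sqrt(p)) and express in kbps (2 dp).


Given: MSS = 1000 bytes, RTT = 100 ms, loss = 2%
RTT in seconds = 100 / 1000 = 0.1
Loss rate = 2% = 0.02
sqrt(loss) = sqrt(0.02) = 0.141421356237
Throughput (bytes/s) = 1000 / (0.1 * 0.141421356237) = 70710.6781
Throughput (kbps) = 70710.6781 * 8 / 1000 = 565.685425 -> 565.69 kbps (2 dp)

565.69


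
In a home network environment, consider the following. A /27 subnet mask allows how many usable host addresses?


Given: subnet mask /27
Host bits = 32 - 27 = 5
Total addresses = 2^5 = 32
Usable hosts = 32 - 2 (network + broadcast) = 30

30


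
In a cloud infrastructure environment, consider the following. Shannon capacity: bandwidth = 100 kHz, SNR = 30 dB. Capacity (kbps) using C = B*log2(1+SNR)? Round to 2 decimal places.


Given: B = 100 kHz, SNR = 30 dB
SNR linear = 10^(30/10) = 1000
1 + SNR = 1001
log2(1001) = 9.9672262588
C = 100 * 1000 * 9.9672262588 = 996722.6259 bps
C = 996.722626 kbps -> 996.72 kbps (2 dp)

996.72


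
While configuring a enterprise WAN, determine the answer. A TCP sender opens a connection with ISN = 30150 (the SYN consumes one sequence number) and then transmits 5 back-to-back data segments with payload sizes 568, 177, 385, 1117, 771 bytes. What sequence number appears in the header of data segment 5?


The SYN occupies sequence number ISN = 30150, so the first data byte is ISN + 1 = 30151.
SEQ of data segment i = (ISN + 1) + sum of payload sizes of segments 1..i-1.
Segment 1: SEQ = 30151, payload = 568 bytes
Segment 2: SEQ = 30719, payload = 177 bytes
Segment 3: SEQ = 30896, payload = 385 bytes
Segment 4: SEQ = 31281, payload = 1117 bytes
Segment 5: SEQ = 32398, payload = 771 bytes
SEQ of segment 5 = 30151 + 568 + 177 + 385 + 1117 = 32398

32398


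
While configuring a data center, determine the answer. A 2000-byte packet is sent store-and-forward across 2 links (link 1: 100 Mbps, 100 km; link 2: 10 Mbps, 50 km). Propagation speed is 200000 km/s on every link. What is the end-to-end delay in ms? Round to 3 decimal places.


Packet = 2000 bytes = 16000 bits. Store-and-forward: sum (t_trans + t_prop) per link.
Link 1: t_trans = 16000/(100*10^6) s = 0.1600 ms; t_prop = 100/200000 s = 0.5000 ms; subtotal = 0.6600 ms
Link 2: t_trans = 16000/(10*10^6) s = 1.6000 ms; t_prop = 50/200000 s = 0.2500 ms; subtotal = 1.8500 ms
End-to-end = 0.6600 + 1.8500 = 2.5100 ms -> 2.510 ms (3 dp)

2.510


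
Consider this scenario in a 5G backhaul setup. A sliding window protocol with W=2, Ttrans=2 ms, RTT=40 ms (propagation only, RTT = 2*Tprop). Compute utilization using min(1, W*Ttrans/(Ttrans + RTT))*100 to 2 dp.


Given: W = 2, Ttrans = 2 ms, RTT = 40 ms (= 2 * Tprop, Tprop = 20 ms)
Cycle time = Ttrans + RTT = 2 + 40 = 42 ms (first packet sent until its ACK returns)
W * Ttrans = 2 * 2 = 4 ms of sending per cycle
W * Ttrans / (Ttrans + RTT) = 4 / 42 = 0.095238
U = min(1, 0.095238) = 0.095238
U% = 9.52%

9.52


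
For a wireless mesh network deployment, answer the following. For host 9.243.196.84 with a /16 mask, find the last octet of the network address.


Given: IP = 9.243.196.84, prefix = /16
Subnet mask = 255.255.0.0
Last octet of IP: 84
Last octet of mask: 0
Network last octet = 84 AND 0 = 0

0


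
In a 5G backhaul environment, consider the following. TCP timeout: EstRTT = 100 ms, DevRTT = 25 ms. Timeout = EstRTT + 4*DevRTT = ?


Given: EstRTT = 100 ms, DevRTT = 25 ms
Timeout = EstRTT + 4 * DevRTT
4 * DevRTT = 4 * 25 = 100
Timeout = 100 + 100 = 200 ms

200


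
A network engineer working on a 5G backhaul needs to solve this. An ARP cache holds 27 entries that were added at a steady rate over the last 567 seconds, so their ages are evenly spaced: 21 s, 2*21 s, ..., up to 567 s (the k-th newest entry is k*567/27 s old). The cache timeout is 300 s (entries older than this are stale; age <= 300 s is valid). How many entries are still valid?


Ages are k * 567/27 s for k = 1..27 (spacing = 21.0000 s).
Entry k is valid iff k * 567/27 <= 300 iff k <= 27 * 300 / 567 = 14.2857
n_valid = floor(14.2857) = 14
(n_stale = 27 - 14 = 13)

14


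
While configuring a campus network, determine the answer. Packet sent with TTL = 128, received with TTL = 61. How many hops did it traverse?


Given: initial TTL = 128, received TTL = 61
Hops = initial TTL - received TTL
Hops = 128 - 61 = 67

67


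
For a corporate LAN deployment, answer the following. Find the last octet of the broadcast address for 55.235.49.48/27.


Given: IP = 55.235.49.48, prefix = /27
Host bits = 32 - 27 = 5
Network last octet = 48 AND mask = 32
Host part size = 2^5 - 1 = 31
Broadcast last octet = 32 OR 31 = 63

63


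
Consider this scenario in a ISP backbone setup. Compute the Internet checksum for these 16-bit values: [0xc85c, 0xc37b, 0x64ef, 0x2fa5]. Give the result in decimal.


Given words: [0xc85c, 0xc37b, 0x64ef, 0x2fa5]
Step 1: Sum all words
Raw sum = 51292 + 50043 + 25839 + 12197 = 139371
Step 2: Fold carry: (8299 + 2) = 8301
One's complement = ~8301 & 0xFFFF = 57234

57234


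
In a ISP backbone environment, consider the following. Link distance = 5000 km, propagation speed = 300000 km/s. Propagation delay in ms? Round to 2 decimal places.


Given: distance = 5000 km, speed = 300000 km/s
Delay = distance / speed = 5000 / 300000 seconds
Delay in ms = 5000 * 1000 / 300000
Delay = 16.6667 ms
Rounded to 2 dp = 16.67 ms

16.67


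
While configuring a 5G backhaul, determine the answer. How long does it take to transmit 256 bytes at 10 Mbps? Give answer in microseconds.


Given: packet = 256 bytes, bandwidth = 10 Mbps
Packet in bits = 256 * 8 = 2048 bits
Bandwidth = 10 * 10^6 = 10000000 bps
Time = 2048 / 10000000 seconds
Time in us = 2048 * 10^6 / 10000000 = 204.8

204.8


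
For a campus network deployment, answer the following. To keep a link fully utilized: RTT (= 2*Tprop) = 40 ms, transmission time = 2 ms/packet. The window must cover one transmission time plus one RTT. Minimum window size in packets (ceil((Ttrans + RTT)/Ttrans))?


Given: Ttrans = 2 ms, RTT = 40 ms (= 2 * Tprop, Tprop = 20 ms)
Time until first ACK returns = Ttrans + RTT = 2 + 40 = 42 ms
Need W * Ttrans >= Ttrans + RTT  ->  W >= (Ttrans + RTT) / Ttrans
(Ttrans + RTT) / Ttrans = 42 / 2 = 21
W_min = ceil(21) = 21

21


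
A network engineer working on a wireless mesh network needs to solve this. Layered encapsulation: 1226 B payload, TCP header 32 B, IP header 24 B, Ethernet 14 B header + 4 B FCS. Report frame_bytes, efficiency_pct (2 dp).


TCP segment = 1226 + 32 = 1258 B
IP packet = 1258 + 24 = 1282 B
Ethernet frame = 1282 + 14 + 4 = 1300 B
Efficiency = app / frame = 1226 / 1300 = 0.943077 = 94.3077% -> 94.31% (2 dp)

1300, 94.31


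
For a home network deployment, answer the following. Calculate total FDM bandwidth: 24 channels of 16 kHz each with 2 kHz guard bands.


Given: 24 channels, 16 kHz each, guard = 2 kHz
Channel bandwidth = 24 * 16 = 384 kHz
Guard bands = 23 gaps * 2 kHz = 46 kHz
Total = 384 + 46 = 430 kHz

430


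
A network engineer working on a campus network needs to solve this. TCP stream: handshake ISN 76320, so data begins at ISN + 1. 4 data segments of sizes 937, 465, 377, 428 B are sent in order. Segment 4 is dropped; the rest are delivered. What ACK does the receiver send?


SYN uses sequence number 76320; first data byte = ISN + 1 = 76321.
Segment 1: SEQ = 76321, len = 937 B, covers [76321, 77257]
Segment 2: SEQ = 77258, len = 465 B, covers [77258, 77722]
Segment 3: SEQ = 77723, len = 377 B, covers [77723, 78099]
Segment 4: SEQ = 78100, len = 428 B, covers [78100, 78527] [LOST]
In-order data received: bytes [76321, 78099] (segments 1..3).
Segment 4 missing -> gap begins at byte 78100.
Cumulative ACK = next expected in-order byte = 76321 + 937 + 465 + 377 = 78100

78100


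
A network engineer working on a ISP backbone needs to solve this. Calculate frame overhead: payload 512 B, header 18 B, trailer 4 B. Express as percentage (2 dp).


Given: payload = 512 B, header = 18 B, trailer = 4 B
Overhead bytes = header + trailer = 18 + 4 = 22
Total frame = payload + overhead = 512 + 22 = 534
Overhead % = 22 / 534 * 100 = 4.1199% -> 4.12% (2 dp)

4.12


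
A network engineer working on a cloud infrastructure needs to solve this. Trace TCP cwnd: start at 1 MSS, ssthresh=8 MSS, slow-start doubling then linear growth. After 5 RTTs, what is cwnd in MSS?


RTT 0: cwnd = 1 MSS (initial)
RTT 1: cwnd = 2 MSS (slow start, doubled)
RTT 2: cwnd = 4 MSS (slow start, doubled)
RTT 3: cwnd = 8 MSS (slow start, doubled)
RTT 4: cwnd = 9 MSS (congestion avoidance, +1)
RTT 5: cwnd = 10 MSS (congestion avoidance, +1)

10


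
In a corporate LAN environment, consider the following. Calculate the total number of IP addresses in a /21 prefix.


Given: CIDR prefix /21
Host bits = 32 - 21 = 11
Total addresses = 2^11 = 2048

2048


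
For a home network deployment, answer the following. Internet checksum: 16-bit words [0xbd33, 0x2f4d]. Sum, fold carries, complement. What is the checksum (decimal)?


Given words: [0xbd33, 0x2f4d]
Step 1: Sum all words
Raw sum = 48435 + 12109 = 60544
One's complement = ~60544 & 0xFFFF = 4991

4991


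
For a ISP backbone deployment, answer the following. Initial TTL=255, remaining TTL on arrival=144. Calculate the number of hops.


Given: initial TTL = 255, received TTL = 144
Hops = initial TTL - received TTL
Hops = 255 - 144 = 111

111


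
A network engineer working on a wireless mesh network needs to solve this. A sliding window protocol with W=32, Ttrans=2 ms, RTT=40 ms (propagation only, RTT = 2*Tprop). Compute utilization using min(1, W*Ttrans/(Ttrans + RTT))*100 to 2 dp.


Given: W = 32, Ttrans = 2 ms, RTT = 40 ms (= 2 * Tprop, Tprop = 20 ms)
Cycle time = Ttrans + RTT = 2 + 40 = 42 ms (first packet sent until its ACK returns)
W * Ttrans = 32 * 2 = 64 ms of sending per cycle
W * Ttrans / (Ttrans + RTT) = 64 / 42 = 1.523810
U = min(1, 1.523810) = 1.000000
U% = 100.00%

100.00


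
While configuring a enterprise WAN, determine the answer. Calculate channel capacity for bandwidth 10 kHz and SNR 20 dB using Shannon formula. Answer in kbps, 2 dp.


Given: B = 10 kHz, SNR = 20 dB
SNR linear = 10^(20/10) = 100
1 + SNR = 101
log2(101) = 6.6582114828
C = 10 * 1000 * 6.6582114828 = 66582.1148 bps
C = 66.582115 kbps -> 66.58 kbps (2 dp)

66.58


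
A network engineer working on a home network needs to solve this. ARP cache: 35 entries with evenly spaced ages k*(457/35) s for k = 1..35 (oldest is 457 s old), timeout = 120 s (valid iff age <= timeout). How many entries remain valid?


Ages are k * 457/35 s for k = 1..35 (spacing = 13.0571 s).
Entry k is valid iff k * 457/35 <= 120 iff k <= 35 * 120 / 457 = 9.1904
n_valid = floor(9.1904) = 9
(n_stale = 35 - 9 = 26)

9


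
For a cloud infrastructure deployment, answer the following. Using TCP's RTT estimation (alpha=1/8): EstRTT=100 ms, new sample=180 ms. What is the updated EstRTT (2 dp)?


Given: EstRTT = 100 ms, SampleRTT = 180 ms, alpha = 1/8
New EstRTT = (1 - alpha) * EstRTT + alpha * SampleRTT
(7/8) * 100 = 87.5
(1/8) * 180 = 22.5
New EstRTT = 87.5 + 22.5 = 110 ms -> 110.00 ms (2 dp)

110.00


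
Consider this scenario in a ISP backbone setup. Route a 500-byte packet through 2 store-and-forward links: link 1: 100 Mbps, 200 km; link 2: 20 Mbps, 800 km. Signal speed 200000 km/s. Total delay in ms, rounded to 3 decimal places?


Packet = 500 bytes = 4000 bits. Store-and-forward: sum (t_trans + t_prop) per link.
Link 1: t_trans = 4000/(100*10^6) s = 0.0400 ms; t_prop = 200/200000 s = 1.0000 ms; subtotal = 1.0400 ms
Link 2: t_trans = 4000/(20*10^6) s = 0.2000 ms; t_prop = 800/200000 s = 4.0000 ms; subtotal = 4.2000 ms
End-to-end = 1.0400 + 4.2000 = 5.2400 ms -> 5.240 ms (3 dp)

5.240


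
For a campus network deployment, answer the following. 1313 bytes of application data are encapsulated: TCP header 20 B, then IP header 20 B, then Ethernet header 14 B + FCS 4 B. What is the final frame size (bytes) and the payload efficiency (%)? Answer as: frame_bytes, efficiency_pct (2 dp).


TCP segment = 1313 + 20 = 1333 B
IP packet = 1333 + 20 = 1353 B
Ethernet frame = 1353 + 14 + 4 = 1371 B
Efficiency = app / frame = 1313 / 1371 = 0.957695 = 95.7695% -> 95.77% (2 dp)

1371, 95.77


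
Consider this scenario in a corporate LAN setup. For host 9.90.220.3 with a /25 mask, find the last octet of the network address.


Given: IP = 9.90.220.3, prefix = /25
Subnet mask = 255.255.255.128
Last octet of IP: 3
Last octet of mask: 128
Network last octet = 3 AND 128 = 0

0


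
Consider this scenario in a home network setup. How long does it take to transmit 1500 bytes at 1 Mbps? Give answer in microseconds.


Given: packet = 1500 bytes, bandwidth = 1 Mbps
Packet in bits = 1500 * 8 = 12000 bits
Bandwidth = 1 * 10^6 = 1000000 bps
Time = 12000 / 1000000 seconds
Time in us = 12000 * 10^6 / 1000000 = 12000

12000


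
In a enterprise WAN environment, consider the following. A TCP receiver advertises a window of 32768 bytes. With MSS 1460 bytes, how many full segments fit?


Given: RWND = 32768 bytes, MSS = 1460 bytes
Full segments = floor(RWND / MSS)
Full segments = floor(32768 / 1460)
Full segments = floor(22.4438) = 22

22


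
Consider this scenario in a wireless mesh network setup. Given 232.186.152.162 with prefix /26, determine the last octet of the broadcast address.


Given: IP = 232.186.152.162, prefix = /26
Host bits = 32 - 26 = 6
Network last octet = 162 AND mask = 128
Host part size = 2^6 - 1 = 63
Broadcast last octet = 128 OR 63 = 191

191


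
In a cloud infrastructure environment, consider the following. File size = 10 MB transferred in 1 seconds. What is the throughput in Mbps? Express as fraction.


Given: file = 10 MB, time = 1 s
File in Mb = 10 * 8 = 80 Mb
Throughput = 80 / 1 Mbps
Throughput = 80 Mbps

80


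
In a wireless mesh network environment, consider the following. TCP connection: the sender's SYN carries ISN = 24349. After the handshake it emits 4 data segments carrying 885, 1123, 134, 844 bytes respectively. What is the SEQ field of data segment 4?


The SYN occupies sequence number ISN = 24349, so the first data byte is ISN + 1 = 24350.
SEQ of data segment i = (ISN + 1) + sum of payload sizes of segments 1..i-1.
Segment 1: SEQ = 24350, payload = 885 bytes
Segment 2: SEQ = 25235, payload = 1123 bytes
Segment 3: SEQ = 26358, payload = 134 bytes
Segment 4: SEQ = 26492, payload = 844 bytes
SEQ of segment 4 = 24350 + 885 + 1123 + 134 = 26492

26492


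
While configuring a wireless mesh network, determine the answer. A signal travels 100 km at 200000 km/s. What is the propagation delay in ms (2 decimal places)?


Given: distance = 100 km, speed = 200000 km/s
Delay = distance / speed = 100 / 200000 seconds
Delay in ms = 100 * 1000 / 200000
Delay = 0.5000 ms
Rounded to 2 dp = 0.50 ms

0.50


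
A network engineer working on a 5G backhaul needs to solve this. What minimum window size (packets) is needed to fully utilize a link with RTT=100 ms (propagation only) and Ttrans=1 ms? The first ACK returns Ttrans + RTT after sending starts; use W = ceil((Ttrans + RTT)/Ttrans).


Given: Ttrans = 1 ms, RTT = 100 ms (= 2 * Tprop, Tprop = 50 ms)
Time until first ACK returns = Ttrans + RTT = 1 + 100 = 101 ms
Need W * Ttrans >= Ttrans + RTT  ->  W >= (Ttrans + RTT) / Ttrans
(Ttrans + RTT) / Ttrans = 101 / 1 = 101
W_min = ceil(101) = 101

101


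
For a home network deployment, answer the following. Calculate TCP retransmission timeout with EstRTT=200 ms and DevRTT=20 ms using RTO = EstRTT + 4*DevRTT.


Given: EstRTT = 200 ms, DevRTT = 20 ms
Timeout = EstRTT + 4 * DevRTT
4 * DevRTT = 4 * 20 = 80
Timeout = 200 + 80 = 280 ms

280


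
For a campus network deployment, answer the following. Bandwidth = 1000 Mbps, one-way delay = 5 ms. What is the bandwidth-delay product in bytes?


Given: bandwidth = 1000 Mbps, delay = 5 ms
BDP in bits = 1000 * 10^6 * 5 / 1000
BDP in bits = 5000000
BDP in bytes = 5000000 / 8 = 625000

625000


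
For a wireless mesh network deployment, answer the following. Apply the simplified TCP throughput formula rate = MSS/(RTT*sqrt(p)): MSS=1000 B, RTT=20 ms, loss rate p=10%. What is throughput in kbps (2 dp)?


Given: MSS = 1000 bytes, RTT = 20 ms, loss = 10%
RTT in seconds = 20 / 1000 = 0.02
Loss rate = 10% = 0.1
sqrt(loss) = sqrt(0.1) = 0.316227766017
Throughput (bytes/s) = 1000 / (0.02 * 0.316227766017) = 158113.8830
Throughput (kbps) = 158113.8830 * 8 / 1000 = 1264.911064 -> 1264.91 kbps (2 dp)

1264.91


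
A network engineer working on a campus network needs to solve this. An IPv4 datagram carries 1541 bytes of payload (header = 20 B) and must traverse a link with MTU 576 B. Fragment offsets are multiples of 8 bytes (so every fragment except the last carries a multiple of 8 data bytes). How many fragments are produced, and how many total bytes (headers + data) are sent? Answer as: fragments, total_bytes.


Max data per non-final fragment = floor((MTU - header)/8)*8 = floor((576 - 20)/8)*8 = floor(556/8)*8 = 552 B
Final fragment needs no 8-byte alignment: it can carry up to MTU - header = 556 B
Non-final fragments needed = ceil((payload - 556) / 552) = ceil(985/552) = ceil(1.7844) = 2
Number of fragments = 2 + 1 = 3
Fragment sizes (data): 2 * 552 B + 437 B (last, 437 <= 556 OK)
Total bytes sent = payload + n_frags * header = 1541 + 3*20 = 1541 + 60 = 1601 B

3, 1601


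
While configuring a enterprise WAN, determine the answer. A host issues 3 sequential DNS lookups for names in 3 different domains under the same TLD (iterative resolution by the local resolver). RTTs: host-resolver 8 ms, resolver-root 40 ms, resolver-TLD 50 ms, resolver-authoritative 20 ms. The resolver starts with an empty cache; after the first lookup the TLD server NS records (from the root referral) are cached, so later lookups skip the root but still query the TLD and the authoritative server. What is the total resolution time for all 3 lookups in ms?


Lookup 1 (cold cache): local + root + TLD + auth = 8 + 40 + 50 + 20 = 118 ms
Lookups 2..3 (TLD NS cached -> skip root; new domain -> still ask TLD and auth): local + TLD + auth = 8 + 50 + 20 = 78 ms each
Remaining 2 lookups: 2 * 78 = 156 ms
Total = 118 + 156 = 274 ms

274


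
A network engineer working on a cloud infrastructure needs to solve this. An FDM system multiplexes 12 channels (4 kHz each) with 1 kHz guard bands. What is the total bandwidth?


Given: 12 channels, 4 kHz each, guard = 1 kHz
Channel bandwidth = 12 * 4 = 48 kHz
Guard bands = 11 gaps * 1 kHz = 11 kHz
Total = 48 + 11 = 59 kHz

59


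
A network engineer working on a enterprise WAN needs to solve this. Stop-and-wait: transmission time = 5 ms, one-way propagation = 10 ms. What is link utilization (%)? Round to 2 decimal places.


Given: Ttrans = 5 ms, Tprop = 10 ms
RTT = 2 * Tprop = 2 * 10 = 20 ms
U = Ttrans / (Ttrans + RTT)
U = 5 / (5 + 20)
U = 5 / 25 = 0.2
U% = 20.00%

20.00


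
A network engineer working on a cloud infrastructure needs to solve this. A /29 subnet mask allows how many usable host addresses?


Given: subnet mask /29
Host bits = 32 - 29 = 3
Total addresses = 2^3 = 8
Usable hosts = 8 - 2 (network + broadcast) = 6

6


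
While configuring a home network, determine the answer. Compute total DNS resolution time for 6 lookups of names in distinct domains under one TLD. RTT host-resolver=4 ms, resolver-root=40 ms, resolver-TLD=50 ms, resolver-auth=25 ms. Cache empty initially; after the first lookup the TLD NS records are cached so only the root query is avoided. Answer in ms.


Lookup 1 (cold cache): local + root + TLD + auth = 4 + 40 + 50 + 25 = 119 ms
Lookups 2..6 (TLD NS cached -> skip root; new domain -> still ask TLD and auth): local + TLD + auth = 4 + 50 + 25 = 79 ms each
Remaining 5 lookups: 5 * 79 = 395 ms
Total = 119 + 395 = 514 ms

514


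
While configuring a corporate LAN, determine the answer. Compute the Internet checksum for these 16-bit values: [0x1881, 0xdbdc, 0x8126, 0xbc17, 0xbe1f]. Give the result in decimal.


Given words: [0x1881, 0xdbdc, 0x8126, 0xbc17, 0xbe1f]
Step 1: Sum all words
Raw sum = 6273 + 56284 + 33062 + 48151 + 48671 = 192441
Step 2: Fold carry: (61369 + 2) = 61371
One's complement = ~61371 & 0xFFFF = 4164

4164


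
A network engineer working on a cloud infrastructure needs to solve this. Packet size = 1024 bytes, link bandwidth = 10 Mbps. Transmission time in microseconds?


Given: packet = 1024 bytes, bandwidth = 10 Mbps
Packet in bits = 1024 * 8 = 8192 bits
Bandwidth = 10 * 10^6 = 10000000 bps
Time = 8192 / 10000000 seconds
Time in us = 8192 * 10^6 / 10000000 = 819.2

819.2


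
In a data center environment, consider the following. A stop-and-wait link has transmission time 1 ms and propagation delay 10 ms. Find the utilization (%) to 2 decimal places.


Given: Ttrans = 1 ms, Tprop = 10 ms
RTT = 2 * Tprop = 2 * 10 = 20 ms
U = Ttrans / (Ttrans + RTT)
U = 1 / (1 + 20)
U = 1 / 21 = 0.047619
U% = 4.76%

4.76


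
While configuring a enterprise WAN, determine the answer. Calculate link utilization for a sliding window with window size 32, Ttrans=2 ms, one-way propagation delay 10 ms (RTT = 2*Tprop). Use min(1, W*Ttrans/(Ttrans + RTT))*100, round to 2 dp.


Given: W = 32, Ttrans = 2 ms, RTT = 20 ms (= 2 * Tprop, Tprop = 10 ms)
Cycle time = Ttrans + RTT = 2 + 20 = 22 ms (first packet sent until its ACK returns)
W * Ttrans = 32 * 2 = 64 ms of sending per cycle
W * Ttrans / (Ttrans + RTT) = 64 / 22 = 2.909091
U = min(1, 2.909091) = 1.000000
U% = 100.00%

100.00


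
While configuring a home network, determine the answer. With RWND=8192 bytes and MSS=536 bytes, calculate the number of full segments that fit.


Given: RWND = 8192 bytes, MSS = 536 bytes
Full segments = floor(RWND / MSS)
Full segments = floor(8192 / 536)
Full segments = floor(15.2836) = 15

15


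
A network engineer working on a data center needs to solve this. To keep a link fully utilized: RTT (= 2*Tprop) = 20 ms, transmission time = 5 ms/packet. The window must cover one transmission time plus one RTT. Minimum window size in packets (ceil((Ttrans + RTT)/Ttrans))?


Given: Ttrans = 5 ms, RTT = 20 ms (= 2 * Tprop, Tprop = 10 ms)
Time until first ACK returns = Ttrans + RTT = 5 + 20 = 25 ms
Need W * Ttrans >= Ttrans + RTT  ->  W >= (Ttrans + RTT) / Ttrans
(Ttrans + RTT) / Ttrans = 25 / 5 = 5
W_min = ceil(5) = 5

5


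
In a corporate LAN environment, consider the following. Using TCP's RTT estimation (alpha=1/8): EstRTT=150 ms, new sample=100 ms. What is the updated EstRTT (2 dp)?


Given: EstRTT = 150 ms, SampleRTT = 100 ms, alpha = 1/8
New EstRTT = (1 - alpha) * EstRTT + alpha * SampleRTT
(7/8) * 150 = 131.25
(1/8) * 100 = 12.5
New EstRTT = 131.25 + 12.5 = 143.75 ms -> 143.75 ms (2 dp)

143.75
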